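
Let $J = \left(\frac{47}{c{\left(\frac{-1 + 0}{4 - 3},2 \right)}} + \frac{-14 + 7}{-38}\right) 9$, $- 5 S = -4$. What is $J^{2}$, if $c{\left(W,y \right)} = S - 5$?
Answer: $\frac{694269801}{70756} \approx 9812.2$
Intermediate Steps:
$S = \frac{4}{5}$ ($S = \left(- \frac{1}{5}\right) \left(-4\right) = \frac{4}{5} \approx 0.8$)
$c{\left(W,y \right)} = - \frac{21}{5}$ ($c{\left(W,y \right)} = \frac{4}{5} - 5 = - \frac{21}{5}$)
$J = - \frac{26349}{266}$ ($J = \left(\frac{47}{- \frac{21}{5}} + \frac{-14 + 7}{-38}\right) 9 = \left(47 \left(- \frac{5}{21}\right) - - \frac{7}{38}\right) 9 = \left(- \frac{235}{21} + \frac{7}{38}\right) 9 = \left(- \frac{8783}{798}\right) 9 = - \frac{26349}{266} \approx -99.056$)
$J^{2} = \left(- \frac{26349}{266}\right)^{2} = \frac{694269801}{70756}$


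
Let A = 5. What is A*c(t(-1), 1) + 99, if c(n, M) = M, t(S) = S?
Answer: 104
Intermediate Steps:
A*c(t(-1), 1) + 99 = 5*1 + 99 = 5 + 99 = 104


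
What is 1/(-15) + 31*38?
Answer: 17669/15 ≈ 1177.9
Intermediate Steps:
1/(-15) + 31*38 = -1/15 + 1178 = 17669/15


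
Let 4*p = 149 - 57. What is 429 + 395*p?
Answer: 9514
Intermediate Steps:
p = 23 (p = (149 - 57)/4 = (¼)*92 = 23)
429 + 395*p = 429 + 395*23 = 429 + 9085 = 9514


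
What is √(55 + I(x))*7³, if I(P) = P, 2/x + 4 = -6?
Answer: 343*√1370/5 ≈ 2539.1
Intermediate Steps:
x = -⅕ (x = 2/(-4 - 6) = 2/(-10) = 2*(-⅒) = -⅕ ≈ -0.20000)
√(55 + I(x))*7³ = √(55 - ⅕)*7³ = √(274/5)*343 = (√1370/5)*343 = 343*√1370/5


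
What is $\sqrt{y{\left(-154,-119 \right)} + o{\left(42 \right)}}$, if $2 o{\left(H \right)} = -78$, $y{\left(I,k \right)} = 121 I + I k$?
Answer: $i \sqrt{347} \approx 18.628 i$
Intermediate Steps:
$o{\left(H \right)} = -39$ ($o{\left(H \right)} = \frac{1}{2} \left(-78\right) = -39$)
$\sqrt{y{\left(-154,-119 \right)} + o{\left(42 \right)}} = \sqrt{- 154 \left(121 - 119\right) - 39} = \sqrt{\left(-154\right) 2 - 39} = \sqrt{-308 - 39} = \sqrt{-347} = i \sqrt{347}$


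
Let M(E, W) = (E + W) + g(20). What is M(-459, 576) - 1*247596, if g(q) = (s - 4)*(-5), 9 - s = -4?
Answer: -247524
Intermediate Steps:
s = 13 (s = 9 - 1*(-4) = 9 + 4 = 13)
g(q) = -45 (g(q) = (13 - 4)*(-5) = 9*(-5) = -45)
M(E, W) = -45 + E + W (M(E, W) = (E + W) - 45 = -45 + E + W)
M(-459, 576) - 1*247596 = (-45 - 459 + 576) - 1*247596 = 72 - 247596 = -247524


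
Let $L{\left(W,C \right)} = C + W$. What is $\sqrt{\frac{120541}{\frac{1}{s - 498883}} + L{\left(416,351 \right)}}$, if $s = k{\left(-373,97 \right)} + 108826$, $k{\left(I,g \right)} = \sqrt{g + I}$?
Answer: $\sqrt{-47017860070 + 241082 i \sqrt{69}} \approx 4.6 + 2.1684 \cdot 10^{5} i$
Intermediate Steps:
$k{\left(I,g \right)} = \sqrt{I + g}$
$s = 108826 + 2 i \sqrt{69}$ ($s = \sqrt{-373 + 97} + 108826 = \sqrt{-276} + 108826 = 2 i \sqrt{69} + 108826 = 108826 + 2 i \sqrt{69} \approx 1.0883 \cdot 10^{5} + 16.613 i$)
$\sqrt{\frac{120541}{\frac{1}{s - 498883}} + L{\left(416,351 \right)}} = \sqrt{\frac{120541}{\frac{1}{\left(108826 + 2 i \sqrt{69}\right) - 498883}} + \left(351 + 416\right)} = \sqrt{\frac{120541}{\frac{1}{-390057 + 2 i \sqrt{69}}} + 767} = \sqrt{120541 \left(-390057 + 2 i \sqrt{69}\right) + 767} = \sqrt{\left(-47017860837 + 241082 i \sqrt{69}\right) + 767} = \sqrt{-47017860070 + 241082 i \sqrt{69}}$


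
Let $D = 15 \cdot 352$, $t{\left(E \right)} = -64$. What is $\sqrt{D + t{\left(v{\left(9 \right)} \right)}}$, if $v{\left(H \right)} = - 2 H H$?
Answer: $4 \sqrt{326} \approx 72.222$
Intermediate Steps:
$v{\left(H \right)} = - 2 H^{2}$
$D = 5280$
$\sqrt{D + t{\left(v{\left(9 \right)} \right)}} = \sqrt{5280 - 64} = \sqrt{5216} = 4 \sqrt{326}$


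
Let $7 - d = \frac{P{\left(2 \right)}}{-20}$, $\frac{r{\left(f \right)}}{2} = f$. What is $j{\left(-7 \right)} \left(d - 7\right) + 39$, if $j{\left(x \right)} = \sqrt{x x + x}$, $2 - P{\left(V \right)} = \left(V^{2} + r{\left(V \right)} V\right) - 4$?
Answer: $39 - \frac{3 \sqrt{42}}{10} \approx 37.056$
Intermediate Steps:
$r{\left(f \right)} = 2 f$
$P{\left(V \right)} = 6 - 3 V^{2}$ ($P{\left(V \right)} = 2 - \left(\left(V^{2} + 2 V V\right) - 4\right) = 2 - \left(\left(V^{2} + 2 V^{2}\right) - 4\right) = 2 - \left(3 V^{2} - 4\right) = 2 - \left(-4 + 3 V^{2}\right) = 6 - 3 V^{2}$)
$j{\left(x \right)} = \sqrt{x + x^{2}}$ ($j{\left(x \right)} = \sqrt{x^{2} + x} = \sqrt{x + x^{2}}$)
$d = \frac{67}{10}$ ($d = 7 - \frac{6 - 3 \cdot 2^{2}}{-20} = 7 - \left(6 - 12\right) \left(- \frac{1}{20}\right) = 7 - \left(-6\right) \left(- \frac{1}{20}\right) = 7 - \frac{3}{10} = \frac{67}{10} \approx 6.7$)
$j{\left(-7 \right)} \left(d - 7\right) + 39 = \sqrt{- 7 \left(1 - 7\right)} \left(\frac{67}{10} - 7\right) + 39 = \sqrt{\left(-7\right) \left(-6\right)} \left(- \frac{3}{10}\right) + 39 = \sqrt{42} \left(- \frac{3}{10}\right) + 39 = - \frac{3 \sqrt{42}}{10} + 39 = 39 - \frac{3 \sqrt{42}}{10}$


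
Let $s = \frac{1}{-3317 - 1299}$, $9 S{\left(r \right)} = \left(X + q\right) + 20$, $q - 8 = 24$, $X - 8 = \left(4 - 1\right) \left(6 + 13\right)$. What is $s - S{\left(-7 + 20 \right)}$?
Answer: $- \frac{60009}{4616} \approx -13.0$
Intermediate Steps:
$X = 65$ ($X = 8 + \left(4 - 1\right) \left(6 + 13\right) = 8 + 3 \cdot 19 = 8 + 57 = 65$)
$q = 32$ ($q = 8 + 24 = 32$)
$S{\left(r \right)} = 13$ ($S{\left(r \right)} = \frac{\left(65 + 32\right) + 20}{9} = \frac{97 + 20}{9} = \frac{1}{9} \cdot 117 = 13$)
$s = - \frac{1}{4616}$ ($s = \frac{1}{-4616} = - \frac{1}{4616} \approx -0.00021664$)
$s - S{\left(-7 + 20 \right)} = - \frac{1}{4616} - 13 = - \frac{60009}{4616}$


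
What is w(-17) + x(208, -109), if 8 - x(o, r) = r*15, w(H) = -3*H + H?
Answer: 1677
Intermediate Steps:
w(H) = -2*H
x(o, r) = 8 - 15*r (x(o, r) = 8 - r*15 = 8 - 15*r)
w(-17) + x(208, -109) = -2*(-17) + (8 - 15*(-109)) = 34 + (8 + 1635) = 34 + 1643 = 1677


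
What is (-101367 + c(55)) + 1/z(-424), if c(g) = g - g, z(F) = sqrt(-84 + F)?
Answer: -101367 - I*sqrt(127)/254 ≈ -1.0137e+5 - 0.044368*I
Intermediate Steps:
c(g) = 0
(-101367 + c(55)) + 1/z(-424) = (-101367 + 0) + 1/(sqrt(-84 - 424)) = -101367 + 1/(sqrt(-508)) = -101367 + 1/(2*I*sqrt(127)) = -101367 - I*sqrt(127)/254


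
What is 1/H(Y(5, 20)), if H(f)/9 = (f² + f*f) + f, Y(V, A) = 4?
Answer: 1/324 ≈ 0.0030864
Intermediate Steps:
H(f) = 9*f + 18*f² (H(f) = 9*((f² + f*f) + f) = 9*((f² + f²) + f) = 9*(2*f² + f) = 9*(f + 2*f²) = 9*f + 18*f²)
1/H(Y(5, 20)) = 1/(9*4*(1 + 2*4)) = 1/(9*4*(1 + 8)) = 1/(9*4*9) = 1/324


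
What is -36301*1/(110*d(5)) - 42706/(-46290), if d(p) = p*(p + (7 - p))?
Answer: -151595519/17821650 ≈ -8.5063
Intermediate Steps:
d(p) = 7*p (d(p) = p*7 = 7*p)
-36301*1/(110*d(5)) - 42706/(-46290) = -36301/(((7*5)*(-11))*(-10)) - 42706/(-46290) = -36301/((35*(-11))*(-10)) - 42706*(-1/46290) = -36301/((-385*(-10))) + 21353/23145 = -36301/3850 + 21353/23145 = -151595519/17821650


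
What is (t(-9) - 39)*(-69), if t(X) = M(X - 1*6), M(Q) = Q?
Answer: 3726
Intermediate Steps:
t(X) = -6 + X (t(X) = X - 1*6 = X - 6 = -6 + X)
(t(-9) - 39)*(-69) = ((-6 - 9) - 39)*(-69) = (-15 - 39)*(-69) = -54*(-69) = 3726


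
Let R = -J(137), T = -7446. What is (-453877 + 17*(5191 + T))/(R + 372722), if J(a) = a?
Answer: -492212/372585 ≈ -1.3211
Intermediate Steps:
R = -137 (R = -1*137 = -137)
(-453877 + 17*(5191 + T))/(R + 372722) = (-453877 + 17*(5191 - 7446))/(-137 + 372722) = (-453877 + 17*(-2255))/372585 = (-453877 - 38335)*(1/372585) = -492212*1/372585 = -492212/372585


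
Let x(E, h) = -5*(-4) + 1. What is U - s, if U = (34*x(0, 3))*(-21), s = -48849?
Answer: 33855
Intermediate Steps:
x(E, h) = 21 (x(E, h) = 20 + 1 = 21)
U = -14994 (U = (34*21)*(-21) = 714*(-21) = -14994)
U - s = -14994 - 1*(-48849) = -14994 + 48849 = 33855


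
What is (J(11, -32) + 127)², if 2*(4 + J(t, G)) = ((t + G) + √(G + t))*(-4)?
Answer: 27141 - 660*I*√21 ≈ 27141.0 - 3024.5*I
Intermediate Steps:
J(t, G) = -4 - 2*G - 2*t - 2*√(G + t) (J(t, G) = -4 + (((t + G) + √(G + t))*(-4))/2 = -4 + (((G + t) + √(G + t))*(-4))/2 = -4 + ((G + t + √(G + t))*(-4))/2 = -4 + (-4*G - 4*t - 4*√(G + t))/2 = -4 + (-2*G - 2*t - 2*√(G + t)) = -4 - 2*G - 2*t - 2*√(G + t))
(J(11, -32) + 127)² = ((-4 - 2*(-32) - 2*11 - 2*√(-32 + 11)) + 127)² = ((-4 + 64 - 22 - 2*I*√21) + 127)² = ((38 - 2*I*√21) + 127)² = (165 - 2*I*√21)²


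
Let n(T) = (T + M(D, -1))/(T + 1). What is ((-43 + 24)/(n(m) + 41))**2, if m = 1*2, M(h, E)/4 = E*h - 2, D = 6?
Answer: 361/961 ≈ 0.37565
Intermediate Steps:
M(h, E) = -8 + 4*E*h (M(h, E) = 4*(E*h - 2) = 4*(-2 + E*h) = -8 + 4*E*h)
m = 2
n(T) = (-32 + T)/(1 + T) (n(T) = (T + (-8 + 4*(-1)*6))/(T + 1) = (T + (-8 - 24))/(1 + T) = (T - 32)/(1 + T) = (-32 + T)/(1 + T))
((-43 + 24)/(n(m) + 41))**2 = ((-43 + 24)/((-32 + 2)/(1 + 2) + 41))**2 = (-19/(-30/3 + 41))**2 = (-19/((1/3)*(-30) + 41))**2 = (-19/(-10 + 41))**2 = (-19/31)**2 = 361/961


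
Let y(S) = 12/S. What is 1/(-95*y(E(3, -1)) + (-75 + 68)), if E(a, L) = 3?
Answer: -1/387 ≈ -0.0025840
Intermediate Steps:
1/(-95*y(E(3, -1)) + (-75 + 68)) = 1/(-1140/3 + (-75 + 68)) = 1/(-1140/3 - 7) = 1/(-95*4 - 7) = 1/(-380 - 7) = 1/(-387) = -1/387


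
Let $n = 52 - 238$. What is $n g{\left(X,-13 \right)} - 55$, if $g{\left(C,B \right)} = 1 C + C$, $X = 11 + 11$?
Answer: $-8239$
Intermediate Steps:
$n = -186$ ($n = 52 - 238 = -186$)
$X = 22$
$g{\left(C,B \right)} = 2 C$ ($g{\left(C,B \right)} = C + C = 2 C$)
$n g{\left(X,-13 \right)} - 55 = - 186 \cdot 2 \cdot 22 - 55 = \left(-186\right) 44 - 55 = -8184 - 55 = -8239$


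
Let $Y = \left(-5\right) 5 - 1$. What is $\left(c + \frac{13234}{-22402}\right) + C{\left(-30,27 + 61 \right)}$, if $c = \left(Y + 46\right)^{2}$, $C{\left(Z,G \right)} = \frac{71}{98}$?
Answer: $\frac{439226005}{1097698} \approx 400.13$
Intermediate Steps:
$C{\left(Z,G \right)} = \frac{71}{98}$ ($C{\left(Z,G \right)} = 71 \cdot \frac{1}{98} = \frac{71}{98}$)
$Y = -26$ ($Y = -25 - 1 = -26$)
$c = 400$ ($c = \left(-26 + 46\right)^{2} = 20^{2} = 400$)
$\left(c + \frac{13234}{-22402}\right) + C{\left(-30,27 + 61 \right)} = \left(400 + \frac{13234}{-22402}\right) + \frac{71}{98} = \left(400 + 13234 \left(- \frac{1}{22402}\right)\right) + \frac{71}{98} = \left(400 - \frac{6617}{11201}\right) + \frac{71}{98} = \frac{4473783}{11201} + \frac{71}{98} = \frac{439226005}{1097698}$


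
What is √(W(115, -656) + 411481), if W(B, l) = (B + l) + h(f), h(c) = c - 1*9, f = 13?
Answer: 8*√6421 ≈ 641.05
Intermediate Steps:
h(c) = -9 + c (h(c) = c - 9 = -9 + c)
W(B, l) = 4 + B + l (W(B, l) = (B + l) + (-9 + 13) = (B + l) + 4 = 4 + B + l)
√(W(115, -656) + 411481) = √((4 + 115 - 656) + 411481) = √(-537 + 411481) = √410944 = 8*√6421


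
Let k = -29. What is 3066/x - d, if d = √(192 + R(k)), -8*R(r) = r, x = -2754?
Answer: -511/459 - √3130/4 ≈ -15.100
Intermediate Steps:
R(r) = -r/8
d = √3130/4 (d = √(192 - ⅛*(-29)) = √(192 + 29/8) = √(1565/8) = √3130/4 ≈ 13.987)
3066/x - d = 3066/(-2754) - √3130/4 = 3066*(-1/2754) - √3130/4 = -511/459 - √3130/4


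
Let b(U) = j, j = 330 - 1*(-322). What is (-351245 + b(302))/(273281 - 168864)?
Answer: -350593/104417 ≈ -3.3576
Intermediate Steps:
j = 652 (j = 330 + 322 = 652)
b(U) = 652
(-351245 + b(302))/(273281 - 168864) = (-351245 + 652)/(273281 - 168864) = -350593/104417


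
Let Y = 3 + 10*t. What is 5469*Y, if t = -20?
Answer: -1077393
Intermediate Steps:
Y = -197 (Y = 3 + 10*(-20) = 3 - 200 = -197)
5469*Y = 5469*(-197) = -1077393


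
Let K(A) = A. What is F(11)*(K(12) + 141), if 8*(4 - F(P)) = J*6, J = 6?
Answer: -153/2 ≈ -76.500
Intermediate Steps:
F(P) = -1/2 (F(P) = 4 - 3*6/4 = 4 - 1/8*36 = 4 - 9/2 = -1/2)
F(11)*(K(12) + 141) = -(12 + 141)/2 = -1/2*153 = -153/2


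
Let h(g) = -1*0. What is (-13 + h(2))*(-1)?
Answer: 13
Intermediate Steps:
h(g) = 0
(-13 + h(2))*(-1) = (-13 + 0)*(-1) = -13*(-1) = 13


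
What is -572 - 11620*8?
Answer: -93532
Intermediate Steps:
-572 - 11620*8 = -572 - 1162*80 = -572 - 92960 = -93532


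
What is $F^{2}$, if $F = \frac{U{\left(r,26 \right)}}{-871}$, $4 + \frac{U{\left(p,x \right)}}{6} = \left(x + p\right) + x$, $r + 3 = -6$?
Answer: $\frac{324}{4489} \approx 0.072176$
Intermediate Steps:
$r = -9$ ($r = -3 - 6 = -9$)
$U{\left(p,x \right)} = -24 + 6 p + 12 x$ ($U{\left(p,x \right)} = -24 + 6 \left(\left(x + p\right) + x\right) = -24 + 6 \left(\left(p + x\right) + x\right) = -24 + 6 \left(p + 2 x\right) = -24 + \left(6 p + 12 x\right) = -24 + 6 p + 12 x$)
$F = - \frac{18}{67}$ ($F = \frac{-24 + 6 \left(-9\right) + 12 \cdot 26}{-871} = \left(-24 - 54 + 312\right) \left(- \frac{1}{871}\right) = 234 \left(- \frac{1}{871}\right) = - \frac{18}{67} \approx -0.26866$)
$F^{2} = \left(- \frac{18}{67}\right)^{2} = \frac{324}{4489}$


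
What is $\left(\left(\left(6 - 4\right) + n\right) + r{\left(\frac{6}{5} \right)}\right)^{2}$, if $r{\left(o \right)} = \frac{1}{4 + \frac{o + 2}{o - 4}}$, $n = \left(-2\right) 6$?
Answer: $\frac{37249}{400} \approx 93.123$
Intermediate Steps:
$n = -12$
$r{\left(o \right)} = \frac{1}{4 + \frac{2 + o}{-4 + o}}$
$\left(\left(\left(6 - 4\right) + n\right) + r{\left(\frac{6}{5} \right)}\right)^{2} = \left(\left(\left(6 - 4\right) - 12\right) + \frac{-4 + \frac{6}{5}}{-14 + 5 \cdot \frac{6}{5}}\right)^{2} = \left(\left(2 - 12\right) + \frac{-4 + 6 \cdot \frac{1}{5}}{-14 + 5 \cdot 6 \cdot \frac{1}{5}}\right)^{2} = \left(-10 + \frac{-4 + \frac{6}{5}}{-14 + 5 \cdot \frac{6}{5}}\right)^{2} = \left(-10 + \frac{1}{-14 + 6} \left(- \frac{14}{5}\right)\right)^{2} = \left(-10 + \frac{1}{-8} \left(- \frac{14}{5}\right)\right)^{2} = \left(-10 - - \frac{7}{20}\right)^{2} = \left(-10 + \frac{7}{20}\right)^{2} = \left(- \frac{193}{20}\right)^{2} = \frac{37249}{400}$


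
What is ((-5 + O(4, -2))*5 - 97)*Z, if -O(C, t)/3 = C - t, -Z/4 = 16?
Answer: 13568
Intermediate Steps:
Z = -64 (Z = -4*16 = -64)
O(C, t) = -3*C + 3*t (O(C, t) = -3*(C - t) = -3*C + 3*t)
((-5 + O(4, -2))*5 - 97)*Z = ((-5 + (-3*4 + 3*(-2)))*5 - 97)*(-64) = ((-5 + (-12 - 6))*5 - 97)*(-64) = ((-5 - 18)*5 - 97)*(-64) = (-23*5 - 97)*(-64) = (-115 - 97)*(-64) = -212*(-64) = 13568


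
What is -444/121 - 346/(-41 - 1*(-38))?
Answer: 40534/363 ≈ 111.66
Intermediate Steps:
-444/121 - 346/(-41 - 1*(-38)) = -444*1/121 - 346/(-41 + 38) = -444/121 - 346/(-3) = -444/121 - 346*(-⅓) = -444/121 + 346/3 = 40534/363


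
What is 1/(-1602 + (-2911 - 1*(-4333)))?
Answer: -1/180 ≈ -0.0055556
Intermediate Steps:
1/(-1602 + (-2911 - 1*(-4333))) = 1/(-1602 + (-2911 + 4333)) = 1/(-1602 + 1422) = 1/(-180) = -1/180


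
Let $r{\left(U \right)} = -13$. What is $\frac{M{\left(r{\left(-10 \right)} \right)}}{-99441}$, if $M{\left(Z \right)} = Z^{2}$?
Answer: $- \frac{169}{99441} \approx -0.0016995$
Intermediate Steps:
$\frac{M{\left(r{\left(-10 \right)} \right)}}{-99441} = \frac{\left(-13\right)^{2}}{-99441} = 169 \left(- \frac{1}{99441}\right) = - \frac{169}{99441}$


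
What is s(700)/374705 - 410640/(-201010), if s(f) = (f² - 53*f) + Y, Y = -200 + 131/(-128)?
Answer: 3134283295729/964088986240 ≈ 3.2510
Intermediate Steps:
Y = -25731/128 (Y = -200 + 131*(-1/128) = -200 - 131/128 = -25731/128 ≈ -201.02)
s(f) = -25731/128 + f² - 53*f (s(f) = (f² - 53*f) - 25731/128 = -25731/128 + f² - 53*f)
s(700)/374705 - 410640/(-201010) = (-25731/128 + 700² - 53*700)/374705 - 410640/(-201010) = (-25731/128 + 490000 - 37100)*(1/374705) - 410640*(-1/201010) = (57945469/128)*(1/374705) + 41064/20101 = 57945469/47962240 + 41064/20101 = 3134283295729/964088986240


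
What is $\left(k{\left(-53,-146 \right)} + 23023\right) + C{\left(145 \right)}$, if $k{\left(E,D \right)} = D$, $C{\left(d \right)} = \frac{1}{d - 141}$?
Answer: $\frac{91509}{4} \approx 22877.0$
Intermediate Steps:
$C{\left(d \right)} = \frac{1}{-141 + d}$
$\left(k{\left(-53,-146 \right)} + 23023\right) + C{\left(145 \right)} = \left(-146 + 23023\right) + \frac{1}{-141 + 145} = 22877 + \frac{1}{4} = \frac{91509}{4}$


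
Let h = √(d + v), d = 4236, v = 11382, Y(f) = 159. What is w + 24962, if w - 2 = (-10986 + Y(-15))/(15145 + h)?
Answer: 5725464405433/229355407 + 10827*√15618/229355407 ≈ 24963.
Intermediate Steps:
h = √15618 (h = √(4236 + 11382) = √15618 ≈ 124.97)
w = 2 - 10827/(15145 + √15618) (w = 2 + (-10986 + 159)/(15145 + √15618) = 2 - 10827/(15145 + √15618) ≈ 1.2910)
w + 24962 = (294735899/229355407 + 10827*√15618/229355407) + 24962 = 5725464405433/229355407 + 10827*√15618/229355407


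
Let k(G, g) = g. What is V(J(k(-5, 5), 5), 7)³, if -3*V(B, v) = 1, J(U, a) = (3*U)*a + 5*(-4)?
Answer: -1/27 ≈ -0.037037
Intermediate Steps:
J(U, a) = -20 + 3*U*a (J(U, a) = 3*U*a - 20 = -20 + 3*U*a)
V(B, v) = -⅓ (V(B, v) = -⅓*1 = -⅓)
V(J(k(-5, 5), 5), 7)³ = (-⅓)³ = -1/27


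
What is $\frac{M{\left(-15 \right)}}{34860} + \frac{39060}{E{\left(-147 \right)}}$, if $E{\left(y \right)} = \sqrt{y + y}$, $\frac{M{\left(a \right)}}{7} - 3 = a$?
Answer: $- \frac{1}{415} - 930 i \sqrt{6} \approx -0.0024096 - 2278.0 i$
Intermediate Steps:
$M{\left(a \right)} = 21 + 7 a$
$E{\left(y \right)} = \sqrt{2} \sqrt{y}$ ($E{\left(y \right)} = \sqrt{2 y} = \sqrt{2} \sqrt{y}$)
$\frac{M{\left(-15 \right)}}{34860} + \frac{39060}{E{\left(-147 \right)}} = \frac{21 + 7 \left(-15\right)}{34860} + \frac{39060}{\sqrt{2} \sqrt{-147}} = \left(21 - 105\right) \frac{1}{34860} + \frac{39060}{\sqrt{2} \cdot 7 i \sqrt{3}} = \left(-84\right) \frac{1}{34860} + \frac{39060}{7 i \sqrt{6}} = - \frac{1}{415} + 39060 \left(- \frac{i \sqrt{6}}{42}\right) = - \frac{1}{415} - 930 i \sqrt{6}$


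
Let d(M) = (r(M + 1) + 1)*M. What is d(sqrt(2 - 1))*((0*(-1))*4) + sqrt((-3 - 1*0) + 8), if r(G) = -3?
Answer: sqrt(5) ≈ 2.2361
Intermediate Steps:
d(M) = -2*M (d(M) = (-3 + 1)*M = -2*M)
d(sqrt(2 - 1))*((0*(-1))*4) + sqrt((-3 - 1*0) + 8) = (-2*sqrt(2 - 1))*((0*(-1))*4) + sqrt((-3 - 1*0) + 8) = (-2*sqrt(1))*(0*4) + sqrt((-3 + 0) + 8) = -2*1*0 + sqrt(-3 + 8) = -2*0 + sqrt(5) = 0 + sqrt(5) = sqrt(5)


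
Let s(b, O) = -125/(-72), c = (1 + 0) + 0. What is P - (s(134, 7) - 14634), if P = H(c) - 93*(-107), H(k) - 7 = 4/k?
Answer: 1770787/72 ≈ 24594.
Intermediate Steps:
c = 1 (c = 1 + 0 = 1)
s(b, O) = 125/72 (s(b, O) = -125*(-1/72) = 125/72)
H(k) = 7 + 4/k
P = 9962 (P = (7 + 4/1) - 93*(-107) = (7 + 4*1) + 9951 = (7 + 4) + 9951 = 11 + 9951 = 9962)
P - (s(134, 7) - 14634) = 9962 - (125/72 - 14634) = 9962 - 1*(-1053523/72) = 9962 + 1053523/72 = 1770787/72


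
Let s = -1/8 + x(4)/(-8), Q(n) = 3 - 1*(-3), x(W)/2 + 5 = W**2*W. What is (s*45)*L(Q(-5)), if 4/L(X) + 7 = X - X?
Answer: 765/2 ≈ 382.50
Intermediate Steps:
x(W) = -10 + 2*W**3 (x(W) = -10 + 2*(W**2*W) = -10 + 2*W**3)
Q(n) = 6 (Q(n) = 3 + 3 = 6)
L(X) = -4/7 (L(X) = 4/(-7 + (X - X)) = 4/(-7 + 0) = 4/(-7) = 4*(-1/7) = -4/7)
s = -119/8 (s = -1/8 + (-10 + 2*4**3)/(-8) = -1*1/8 + (-10 + 2*64)*(-1/8) = -1/8 + (-10 + 128)*(-1/8) = -1/8 + 118*(-1/8) = -1/8 - 59/4 = -119/8 ≈ -14.875)
(s*45)*L(Q(-5)) = -119/8*45*(-4/7) = -5355/8*(-4/7) = 765/2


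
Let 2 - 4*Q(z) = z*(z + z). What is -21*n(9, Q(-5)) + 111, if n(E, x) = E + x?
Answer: 174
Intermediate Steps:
Q(z) = ½ - z²/2 (Q(z) = ½ - z*(z + z)/4 = ½ - z*2*z/4 = ½ - z²/2)
-21*n(9, Q(-5)) + 111 = -21*(9 + (½ - ½*(-5)²)) + 111 = -21*(9 + (½ - ½*25)) + 111 = -21*(9 + (½ - 25/2)) + 111 = -21*(9 - 12) + 111 = -21*(-3) + 111 = 63 + 111 = 174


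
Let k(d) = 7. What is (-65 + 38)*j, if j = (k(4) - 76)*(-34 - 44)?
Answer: -145314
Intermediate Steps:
j = 5382 (j = (7 - 76)*(-34 - 44) = -69*(-78) = 5382)
(-65 + 38)*j = (-65 + 38)*5382 = -27*5382 = -145314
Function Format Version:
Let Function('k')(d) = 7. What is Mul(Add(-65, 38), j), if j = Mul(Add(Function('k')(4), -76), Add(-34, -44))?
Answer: -145314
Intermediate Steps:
j = 5382 (j = Mul(Add(7, -76), Add(-34, -44)) = Mul(-69, -78) = 5382)
Mul(Add(-65, 38), j) = Mul(Add(-65, 38), 5382) = Mul(-27, 5382) = -145314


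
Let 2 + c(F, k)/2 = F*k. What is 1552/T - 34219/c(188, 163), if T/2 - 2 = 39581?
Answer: -1306934293/2425804572 ≈ -0.53876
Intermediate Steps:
T = 79166 (T = 4 + 2*39581 = 4 + 79162 = 79166)
c(F, k) = -4 + 2*F*k (c(F, k) = -4 + 2*(F*k) = -4 + 2*F*k)
1552/T - 34219/c(188, 163) = 1552/79166 - 34219/(-4 + 2*188*163) = 1552*(1/79166) - 34219/(-4 + 61288) = 776/39583 - 34219/61284 = -1306934293/2425804572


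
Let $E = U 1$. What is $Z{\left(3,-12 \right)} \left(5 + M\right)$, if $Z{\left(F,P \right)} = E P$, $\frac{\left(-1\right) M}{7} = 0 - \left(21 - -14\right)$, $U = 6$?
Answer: $-18000$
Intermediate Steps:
$E = 6$ ($E = 6 \cdot 1 = 6$)
$M = 245$ ($M = - 7 \left(0 - \left(21 - -14\right)\right) = - 7 \left(0 - \left(21 + 14\right)\right) = - 7 \left(0 - 35\right) = \left(-7\right) \left(-35\right) = 245$)
$Z{\left(F,P \right)} = 6 P$
$Z{\left(3,-12 \right)} \left(5 + M\right) = 6 \left(-12\right) \left(5 + 245\right) = \left(-72\right) 250 = -18000$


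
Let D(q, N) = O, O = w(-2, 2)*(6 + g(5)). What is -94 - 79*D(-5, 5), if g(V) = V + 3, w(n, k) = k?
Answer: -2306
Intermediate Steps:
g(V) = 3 + V
O = 28 (O = 2*(6 + (3 + 5)) = 2*(6 + 8) = 2*14 = 28)
D(q, N) = 28
-94 - 79*D(-5, 5) = -94 - 79*28 = -94 - 2212 = -2306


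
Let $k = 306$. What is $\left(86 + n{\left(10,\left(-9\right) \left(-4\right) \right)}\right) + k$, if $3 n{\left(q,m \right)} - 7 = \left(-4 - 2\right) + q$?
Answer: $\frac{1187}{3} \approx 395.67$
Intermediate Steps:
$n{\left(q,m \right)} = \frac{1}{3} + \frac{q}{3}$ ($n{\left(q,m \right)} = \frac{7}{3} + \frac{\left(-4 - 2\right) + q}{3} = \frac{7}{3} + \frac{-6 + q}{3} = \frac{7}{3} + \left(-2 + \frac{q}{3}\right) = \frac{1}{3} + \frac{q}{3}$)
$\left(86 + n{\left(10,\left(-9\right) \left(-4\right) \right)}\right) + k = \left(86 + \left(\frac{1}{3} + \frac{1}{3} \cdot 10\right)\right) + 306 = \left(86 + \left(\frac{1}{3} + \frac{10}{3}\right)\right) + 306 = \left(86 + \frac{11}{3}\right) + 306 = \frac{269}{3} + 306 = \frac{1187}{3}$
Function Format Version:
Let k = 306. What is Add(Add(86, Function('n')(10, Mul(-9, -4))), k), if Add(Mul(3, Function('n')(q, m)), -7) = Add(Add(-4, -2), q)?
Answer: Rational(1187, 3) ≈ 395.67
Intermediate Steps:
Function('n')(q, m) = Add(Rational(1, 3), Mul(Rational(1, 3), q)) (Function('n')(q, m) = Add(Rational(7, 3), Mul(Rational(1, 3), Add(Add(-4, -2), q))) = Add(Rational(7, 3), Mul(Rational(1, 3), Add(-6, q))) = Add(Rational(7, 3), Add(-2, Mul(Rational(1, 3), q))) = Add(Rational(1, 3), Mul(Rational(1, 3), q)))
Add(Add(86, Function('n')(10, Mul(-9, -4))), k) = Add(Add(86, Add(Rational(1, 3), Mul(Rational(1, 3), 10))), 306) = Add(Add(86, Add(Rational(1, 3), Rational(10, 3))), 306) = Add(Add(86, Rational(11, 3)), 306) = Add(Rational(269, 3), 306) = Rational(1187, 3)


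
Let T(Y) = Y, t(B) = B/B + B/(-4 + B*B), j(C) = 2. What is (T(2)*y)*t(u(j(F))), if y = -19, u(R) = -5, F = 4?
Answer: -608/21 ≈ -28.952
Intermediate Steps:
t(B) = 1 + B/(-4 + B²)
(T(2)*y)*t(u(j(F))) = (2*(-19))*((-4 - 5 + (-5)²)/(-4 + (-5)²)) = -38*(-4 - 5 + 25)/(-4 + 25) = -38*16/21 = -608/21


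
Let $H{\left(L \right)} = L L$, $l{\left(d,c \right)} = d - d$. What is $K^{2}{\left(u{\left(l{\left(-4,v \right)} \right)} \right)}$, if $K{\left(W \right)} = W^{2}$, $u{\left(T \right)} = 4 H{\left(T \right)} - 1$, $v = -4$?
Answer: $1$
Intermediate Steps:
$l{\left(d,c \right)} = 0$
$H{\left(L \right)} = L^{2}$
$u{\left(T \right)} = -1 + 4 T^{2}$ ($u{\left(T \right)} = 4 T^{2} - 1 = -1 + 4 T^{2}$)
$K^{2}{\left(u{\left(l{\left(-4,v \right)} \right)} \right)} = \left(\left(-1 + 4 \cdot 0^{2}\right)^{2}\right)^{2} = \left(\left(-1 + 4 \cdot 0\right)^{2}\right)^{2} = \left(\left(-1 + 0\right)^{2}\right)^{2} = \left(\left(-1\right)^{2}\right)^{2} = 1^{2} = 1$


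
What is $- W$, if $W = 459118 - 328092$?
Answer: $-131026$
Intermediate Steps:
$W = 131026$ ($W = 459118 - 328092 = 131026$)
$- W = \left(-1\right) 131026 = -131026$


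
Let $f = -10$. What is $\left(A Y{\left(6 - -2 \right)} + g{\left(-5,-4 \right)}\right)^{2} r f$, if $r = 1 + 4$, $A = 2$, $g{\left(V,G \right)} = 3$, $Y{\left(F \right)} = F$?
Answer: $-18050$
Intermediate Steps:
$r = 5$
$\left(A Y{\left(6 - -2 \right)} + g{\left(-5,-4 \right)}\right)^{2} r f = \left(2 \left(6 - -2\right) + 3\right)^{2} \cdot 5 \left(-10\right) = \left(2 \left(6 + 2\right) + 3\right)^{2} \cdot 5 \left(-10\right) = \left(2 \cdot 8 + 3\right)^{2} \cdot 5 \left(-10\right) = \left(16 + 3\right)^{2} \cdot 5 \left(-10\right) = 19^{2} \cdot 5 \left(-10\right) = 361 \cdot 5 \left(-10\right) = 1805 \left(-10\right) = -18050$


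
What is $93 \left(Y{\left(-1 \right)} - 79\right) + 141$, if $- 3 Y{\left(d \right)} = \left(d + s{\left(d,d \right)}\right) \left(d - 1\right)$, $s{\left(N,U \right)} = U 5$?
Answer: $-7578$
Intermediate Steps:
$s{\left(N,U \right)} = 5 U$
$Y{\left(d \right)} = - 2 d \left(-1 + d\right)$ ($Y{\left(d \right)} = - \frac{\left(d + 5 d\right) \left(d - 1\right)}{3} = - \frac{6 d \left(-1 + d\right)}{3} = - 2 d \left(-1 + d\right)$)
$93 \left(Y{\left(-1 \right)} - 79\right) + 141 = 93 \left(2 \left(-1\right) \left(1 - -1\right) - 79\right) + 141 = 93 \left(2 \left(-1\right) \left(1 + 1\right) - 79\right) + 141 = 93 \left(2 \left(-1\right) 2 - 79\right) + 141 = 93 \left(-4 - 79\right) + 141 = 93 \left(-83\right) + 141 = -7719 + 141 = -7578$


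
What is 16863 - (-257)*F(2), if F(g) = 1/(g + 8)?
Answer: 168887/10 ≈ 16889.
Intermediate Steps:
F(g) = 1/(8 + g)
16863 - (-257)*F(2) = 16863 - (-257)/(8 + 2) = 16863 - (-257)/10 = 16863 - 1*(-257/10) = 16863 + 257/10 = 168887/10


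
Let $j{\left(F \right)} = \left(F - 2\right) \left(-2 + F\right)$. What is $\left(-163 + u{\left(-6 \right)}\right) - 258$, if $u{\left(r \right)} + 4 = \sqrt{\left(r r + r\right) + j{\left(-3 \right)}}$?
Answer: $-425 + \sqrt{55} \approx -417.58$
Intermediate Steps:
$j{\left(F \right)} = \left(-2 + F\right)^{2}$ ($j{\left(F \right)} = \left(-2 + F\right) \left(-2 + F\right) = \left(-2 + F\right)^{2}$)
$u{\left(r \right)} = -4 + \sqrt{25 + r + r^{2}}$ ($u{\left(r \right)} = -4 + \sqrt{\left(r r + r\right) + \left(-2 - 3\right)^{2}} = -4 + \sqrt{\left(r^{2} + r\right) + \left(-5\right)^{2}} = -4 + \sqrt{\left(r + r^{2}\right) + 25} = -4 + \sqrt{25 + r + r^{2}}$)
$\left(-163 + u{\left(-6 \right)}\right) - 258 = \left(-163 - \left(4 - \sqrt{25 - 6 + \left(-6\right)^{2}}\right)\right) - 258 = \left(-163 - \left(4 - \sqrt{25 - 6 + 36}\right)\right) - 258 = \left(-163 - \left(4 - \sqrt{55}\right)\right) - 258 = \left(-167 + \sqrt{55}\right) - 258 = -425 + \sqrt{55}$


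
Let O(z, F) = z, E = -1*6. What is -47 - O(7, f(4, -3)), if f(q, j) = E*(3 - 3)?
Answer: -54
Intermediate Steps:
E = -6
f(q, j) = 0 (f(q, j) = -6*(3 - 3) = -6*0 = 0)
-47 - O(7, f(4, -3)) = -47 - 1*7 = -47 - 7 = -54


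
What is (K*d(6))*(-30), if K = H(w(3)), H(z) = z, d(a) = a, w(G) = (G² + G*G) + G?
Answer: -3780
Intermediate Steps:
w(G) = G + 2*G² (w(G) = (G² + G²) + G = 2*G² + G = G + 2*G²)
K = 21 (K = 3*(1 + 2*3) = 3*(1 + 6) = 3*7 = 21)
(K*d(6))*(-30) = (21*6)*(-30) = 126*(-30) = -3780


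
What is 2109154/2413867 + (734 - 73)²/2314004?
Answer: 5935259976123/5585697893468 ≈ 1.0626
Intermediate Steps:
2109154/2413867 + (734 - 73)²/2314004 = 2109154*(1/2413867) + 661²*(1/2314004) = 2109154/2413867 + 436921*(1/2314004) = 2109154/2413867 + 436921/2314004 = 5935259976123/5585697893468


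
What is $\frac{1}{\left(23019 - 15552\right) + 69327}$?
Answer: $\frac{1}{76794} \approx 1.3022 \cdot 10^{-5}$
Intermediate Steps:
$\frac{1}{\left(23019 - 15552\right) + 69327} = \frac{1}{7467 + 69327} = \frac{1}{76794}$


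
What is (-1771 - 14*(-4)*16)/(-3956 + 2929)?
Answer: 875/1027 ≈ 0.85200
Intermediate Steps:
(-1771 - 14*(-4)*16)/(-3956 + 2929) = (-1771 + 56*16)/(-1027) = (-1771 + 896)*(-1/1027) = -875*(-1/1027) = 875/1027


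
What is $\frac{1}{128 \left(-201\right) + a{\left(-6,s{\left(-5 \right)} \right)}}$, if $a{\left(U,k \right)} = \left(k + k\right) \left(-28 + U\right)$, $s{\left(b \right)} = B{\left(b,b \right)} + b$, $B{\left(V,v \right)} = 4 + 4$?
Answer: $- \frac{1}{25932} \approx -3.8562 \cdot 10^{-5}$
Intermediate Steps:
$B{\left(V,v \right)} = 8$
$s{\left(b \right)} = 8 + b$
$a{\left(U,k \right)} = 2 k \left(-28 + U\right)$
$\frac{1}{128 \left(-201\right) + a{\left(-6,s{\left(-5 \right)} \right)}} = \frac{1}{128 \left(-201\right) + 2 \left(8 - 5\right) \left(-28 - 6\right)} = \frac{1}{-25728 + 2 \cdot 3 \left(-34\right)} = \frac{1}{-25728 - 204} = \frac{1}{-25932} = - \frac{1}{25932}$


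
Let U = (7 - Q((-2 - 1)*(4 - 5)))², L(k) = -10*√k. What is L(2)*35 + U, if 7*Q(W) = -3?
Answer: 2704/49 - 350*√2 ≈ -439.79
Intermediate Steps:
Q(W) = -3/7 (Q(W) = (⅐)*(-3) = -3/7)
U = 2704/49 (U = (7 - 1*(-3/7))² = (7 + 3/7)² = (52/7)² = 2704/49 ≈ 55.184)
L(2)*35 + U = -10*√2*35 + 2704/49 = -350*√2 + 2704/49 = 2704/49 - 350*√2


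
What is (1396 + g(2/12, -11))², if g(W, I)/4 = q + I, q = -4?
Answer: 1784896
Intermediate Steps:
g(W, I) = -16 + 4*I (g(W, I) = 4*(-4 + I) = -16 + 4*I)
(1396 + g(2/12, -11))² = (1396 + (-16 + 4*(-11)))² = (1396 + (-16 - 44))² = (1396 - 60)² = 1336² = 1784896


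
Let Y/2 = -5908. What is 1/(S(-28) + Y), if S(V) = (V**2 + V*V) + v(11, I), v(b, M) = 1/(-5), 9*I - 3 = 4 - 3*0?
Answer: -5/51241 ≈ -9.7578e-5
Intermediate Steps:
I = 7/9 (I = 1/3 + (4 - 3*0)/9 = 1/3 + (4 + 0)/9 = 1/3 + (1/9)*4 = 1/3 + 4/9 = 7/9 ≈ 0.77778)
Y = -11816 (Y = 2*(-5908) = -11816)
v(b, M) = -1/5
S(V) = -1/5 + 2*V**2 (S(V) = (V**2 + V*V) - 1/5 = (V**2 + V**2) - 1/5 = 2*V**2 - 1/5 = -1/5 + 2*V**2)
1/(S(-28) + Y) = 1/((-1/5 + 2*(-28)**2) - 11816) = 1/((-1/5 + 2*784) - 11816) = 1/((-1/5 + 1568) - 11816) = 1/(7839/5 - 11816) = 1/(-51241/5) = -5/51241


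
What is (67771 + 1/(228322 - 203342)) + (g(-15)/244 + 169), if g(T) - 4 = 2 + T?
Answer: 25881389264/380945 ≈ 67940.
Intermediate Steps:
g(T) = 6 + T (g(T) = 4 + (2 + T) = 6 + T)
(67771 + 1/(228322 - 203342)) + (g(-15)/244 + 169) = (67771 + 1/(228322 - 203342)) + ((6 - 15)/244 + 169) = (67771 + 1/24980) + (-9*1/244 + 169) = (67771 + 1/24980) + (-9/244 + 169) = 1692919581/24980 + 41227/244 = 25881389264/380945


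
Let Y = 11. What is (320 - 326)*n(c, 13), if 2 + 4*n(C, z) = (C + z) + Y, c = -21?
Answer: -3/2 ≈ -1.5000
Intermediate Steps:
n(C, z) = 9/4 + C/4 + z/4 (n(C, z) = -1/2 + ((C + z) + 11)/4 = -1/2 + (11 + C + z)/4 = -1/2 + (11/4 + C/4 + z/4) = 9/4 + C/4 + z/4)
(320 - 326)*n(c, 13) = (320 - 326)*(9/4 + (1/4)*(-21) + (1/4)*13) = -6*(9/4 - 21/4 + 13/4) = -6*1/4 = -3/2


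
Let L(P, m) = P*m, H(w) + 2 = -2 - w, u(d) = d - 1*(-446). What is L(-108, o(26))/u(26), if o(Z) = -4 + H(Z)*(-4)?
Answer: -1566/59 ≈ -26.542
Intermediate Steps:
u(d) = 446 + d (u(d) = d + 446 = 446 + d)
H(w) = -4 - w (H(w) = -2 + (-2 - w) = -4 - w)
o(Z) = 12 + 4*Z (o(Z) = -4 + (-4 - Z)*(-4) = -4 + (16 + 4*Z) = 12 + 4*Z)
L(-108, o(26))/u(26) = (-108*(12 + 4*26))/(446 + 26) = -108*(12 + 104)/472 = -108*116*(1/472) = -12528*1/472 = -1566/59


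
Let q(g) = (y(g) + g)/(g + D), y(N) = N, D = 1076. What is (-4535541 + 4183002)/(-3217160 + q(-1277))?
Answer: 70860339/646646606 ≈ 0.10958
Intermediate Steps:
q(g) = 2*g/(1076 + g) (q(g) = (g + g)/(g + 1076) = (2*g)/(1076 + g) = 2*g/(1076 + g))
(-4535541 + 4183002)/(-3217160 + q(-1277)) = (-4535541 + 4183002)/(-3217160 + 2*(-1277)/(1076 - 1277)) = -352539/(-3217160 + 2*(-1277)/(-201)) = -352539/(-3217160 + 2*(-1277)*(-1/201)) = -352539/(-3217160 + 2554/201) = -352539/(-646646606/201) = -352539*(-201/646646606) = 70860339/646646606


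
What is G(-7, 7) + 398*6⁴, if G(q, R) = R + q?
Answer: 515808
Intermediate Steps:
G(-7, 7) + 398*6⁴ = (7 - 7) + 398*6⁴ = 0 + 398*1296 = 0 + 515808 = 515808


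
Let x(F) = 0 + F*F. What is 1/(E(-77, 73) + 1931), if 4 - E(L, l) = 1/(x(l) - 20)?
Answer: 5309/10272914 ≈ 0.00051680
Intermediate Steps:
x(F) = F² (x(F) = 0 + F² = F²)
E(L, l) = 4 - 1/(-20 + l²) (E(L, l) = 4 - 1/(l² - 20) = 4 - 1/(-20 + l²))
1/(E(-77, 73) + 1931) = 1/((-81 + 4*73²)/(-20 + 73²) + 1931) = 1/((-81 + 4*5329)/(-20 + 5329) + 1931) = 1/((-81 + 21316)/5309 + 1931) = 1/((1/5309)*21235 + 1931) = 1/(21235/5309 + 1931) = 1/(10272914/5309) = 5309/10272914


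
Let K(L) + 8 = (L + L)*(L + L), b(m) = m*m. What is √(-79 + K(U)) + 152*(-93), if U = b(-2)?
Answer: -14136 + I*√23 ≈ -14136.0 + 4.7958*I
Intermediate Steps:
b(m) = m²
U = 4 (U = (-2)² = 4)
K(L) = -8 + 4*L² (K(L) = -8 + (L + L)*(L + L) = -8 + (2*L)*(2*L) = -8 + 4*L²)
√(-79 + K(U)) + 152*(-93) = √(-79 + (-8 + 4*4²)) + 152*(-93) = √(-79 + (-8 + 4*16)) - 14136 = √(-79 + (-8 + 64)) - 14136 = √(-79 + 56) - 14136 = √(-23) - 14136 = I*√23 - 14136 = -14136 + I*√23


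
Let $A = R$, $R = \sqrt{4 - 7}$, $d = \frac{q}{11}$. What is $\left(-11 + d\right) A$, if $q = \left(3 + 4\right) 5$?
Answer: $- \frac{86 i \sqrt{3}}{11} \approx - 13.541 i$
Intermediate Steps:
$q = 35$ ($q = 7 \cdot 5 = 35$)
$d = \frac{35}{11} \approx 3.1818$
$R = i \sqrt{3}$ ($R = \sqrt{-3} = i \sqrt{3} \approx 1.732 i$)
$A = i \sqrt{3} \approx 1.732 i$
$\left(-11 + d\right) A = \left(-11 + \frac{35}{11}\right) i \sqrt{3} = - \frac{86 i \sqrt{3}}{11}$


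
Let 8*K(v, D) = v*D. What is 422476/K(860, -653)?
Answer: -844952/140395 ≈ -6.0184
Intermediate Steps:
K(v, D) = D*v/8 (K(v, D) = (v*D)/8 = (D*v)/8 = D*v/8)
422476/K(860, -653) = 422476/(((1/8)*(-653)*860)) = 422476/(-140395/2) = 422476*(-2/140395) = -844952/140395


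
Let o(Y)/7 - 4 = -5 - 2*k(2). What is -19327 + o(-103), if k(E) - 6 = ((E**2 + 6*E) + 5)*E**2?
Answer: -20594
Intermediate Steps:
k(E) = 6 + E**2*(5 + E**2 + 6*E) (k(E) = 6 + ((E**2 + 6*E) + 5)*E**2 = 6 + (5 + E**2 + 6*E)*E**2 = 6 + E**2*(5 + E**2 + 6*E))
o(Y) = -1267 (o(Y) = 28 + 7*(-5 - 2*(6 + 2**4 + 5*2**2 + 6*2**3)) = 28 + 7*(-5 - 2*(6 + 16 + 5*4 + 6*8)) = 28 + 7*(-5 - 2*(6 + 16 + 20 + 48)) = 28 + 7*(-5 - 2*90) = 28 + 7*(-5 - 180) = 28 + 7*(-185) = 28 - 1295 = -1267)
-19327 + o(-103) = -19327 - 1267 = -20594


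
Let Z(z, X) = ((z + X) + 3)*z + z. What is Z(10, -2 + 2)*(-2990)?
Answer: -418600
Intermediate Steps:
Z(z, X) = z + z*(3 + X + z) (Z(z, X) = ((X + z) + 3)*z + z = (3 + X + z)*z + z = z*(3 + X + z) + z = z + z*(3 + X + z))
Z(10, -2 + 2)*(-2990) = (10*(4 + (-2 + 2) + 10))*(-2990) = (10*(4 + 0 + 10))*(-2990) = (10*14)*(-2990) = 140*(-2990) = -418600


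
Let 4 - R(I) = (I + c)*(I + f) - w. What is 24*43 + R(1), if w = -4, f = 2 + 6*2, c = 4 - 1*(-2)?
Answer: 927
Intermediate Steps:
c = 6 (c = 4 + 2 = 6)
f = 14 (f = 2 + 12 = 14)
R(I) = -(6 + I)*(14 + I) (R(I) = 4 - ((I + 6)*(I + 14) - 1*(-4)) = 4 - ((6 + I)*(14 + I) + 4) = 4 - (4 + (6 + I)*(14 + I)) = 4 + (-4 - (6 + I)*(14 + I)) = -(6 + I)*(14 + I))
24*43 + R(1) = 24*43 + (-84 - 1*1² - 20*1) = 1032 + (-84 - 1*1 - 20) = 1032 + (-84 - 1 - 20) = 1032 - 105 = 927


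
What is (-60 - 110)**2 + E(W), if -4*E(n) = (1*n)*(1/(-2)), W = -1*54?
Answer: 115573/4 ≈ 28893.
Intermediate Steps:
W = -54
E(n) = n/8 (E(n) = -1*n*1/(-2)/4 = -n*1*(-1/2)/4 = -n*(-1)/(4*2) = -(-1)*n/8 = n/8)
(-60 - 110)**2 + E(W) = (-60 - 110)**2 + (1/8)*(-54) = (-170)**2 - 27/4 = 28900 - 27/4 = 115573/4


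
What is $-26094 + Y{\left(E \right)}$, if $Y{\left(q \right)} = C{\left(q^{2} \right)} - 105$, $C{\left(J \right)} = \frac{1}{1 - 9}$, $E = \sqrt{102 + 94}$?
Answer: $- \frac{209593}{8} \approx -26199.0$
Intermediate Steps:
$E = 14$ ($E = \sqrt{196} = 14$)
$C{\left(J \right)} = - \frac{1}{8}$ ($C{\left(J \right)} = \frac{1}{-8} = - \frac{1}{8}$)
$Y{\left(q \right)} = - \frac{841}{8}$ ($Y{\left(q \right)} = - \frac{1}{8} - 105 = - \frac{841}{8}$)
$-26094 + Y{\left(E \right)} = -26094 - \frac{841}{8} = - \frac{209593}{8}$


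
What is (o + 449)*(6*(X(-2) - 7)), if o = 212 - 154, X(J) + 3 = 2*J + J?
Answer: -48672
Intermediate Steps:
X(J) = -3 + 3*J (X(J) = -3 + (2*J + J) = -3 + 3*J)
o = 58
(o + 449)*(6*(X(-2) - 7)) = (58 + 449)*(6*((-3 + 3*(-2)) - 7)) = 507*(6*((-3 - 6) - 7)) = 507*(6*(-9 - 7)) = 507*(6*(-16)) = 507*(-96) = -48672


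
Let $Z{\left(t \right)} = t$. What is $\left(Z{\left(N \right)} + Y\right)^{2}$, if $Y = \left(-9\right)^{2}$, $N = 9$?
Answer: $8100$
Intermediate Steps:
$Y = 81$
$\left(Z{\left(N \right)} + Y\right)^{2} = \left(9 + 81\right)^{2} = 90^{2} = 8100$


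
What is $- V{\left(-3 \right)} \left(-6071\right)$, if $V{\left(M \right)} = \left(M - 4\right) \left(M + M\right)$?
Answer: $254982$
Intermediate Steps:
$V{\left(M \right)} = 2 M \left(-4 + M\right)$ ($V{\left(M \right)} = \left(-4 + M\right) 2 M = 2 M \left(-4 + M\right)$)
$- V{\left(-3 \right)} \left(-6071\right) = - 2 \left(-3\right) \left(-4 - 3\right) \left(-6071\right) = - 2 \left(-3\right) \left(-7\right) \left(-6071\right) = - 42 \left(-6071\right) = \left(-1\right) \left(-254982\right) = 254982$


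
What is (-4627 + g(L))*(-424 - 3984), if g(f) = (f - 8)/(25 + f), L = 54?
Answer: 1611066696/79 ≈ 2.0393e+7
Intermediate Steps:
g(f) = (-8 + f)/(25 + f)
(-4627 + g(L))*(-424 - 3984) = (-4627 + (-8 + 54)/(25 + 54))*(-424 - 3984) = (-4627 + 46/79)*(-4408) = -365487/79*(-4408) = 1611066696/79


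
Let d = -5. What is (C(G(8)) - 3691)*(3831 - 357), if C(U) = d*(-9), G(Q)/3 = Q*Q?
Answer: -12666204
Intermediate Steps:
G(Q) = 3*Q**2 (G(Q) = 3*(Q*Q) = 3*Q**2)
C(U) = 45 (C(U) = -5*(-9) = 45)
(C(G(8)) - 3691)*(3831 - 357) = (45 - 3691)*(3831 - 357) = -3646*3474 = -12666204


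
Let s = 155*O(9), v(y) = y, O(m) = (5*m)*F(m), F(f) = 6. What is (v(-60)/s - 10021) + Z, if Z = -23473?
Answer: -46724132/1395 ≈ -33494.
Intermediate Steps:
O(m) = 30*m (O(m) = (5*m)*6 = 30*m)
s = 41850 (s = 155*(30*9) = 155*270 = 41850)
(v(-60)/s - 10021) + Z = (-60/41850 - 10021) - 23473 = (-60*1/41850 - 10021) - 23473 = (-2/1395 - 10021) - 23473 = -13979297/1395 - 23473 = -46724132/1395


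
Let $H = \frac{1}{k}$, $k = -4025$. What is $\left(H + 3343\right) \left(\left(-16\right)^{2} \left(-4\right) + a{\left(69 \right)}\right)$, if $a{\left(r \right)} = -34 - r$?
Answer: $- \frac{94189018}{25} \approx -3.7676 \cdot 10^{6}$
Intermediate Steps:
$H = - \frac{1}{4025}$ ($H = \frac{1}{-4025} = - \frac{1}{4025} \approx -0.00024845$)
$\left(H + 3343\right) \left(\left(-16\right)^{2} \left(-4\right) + a{\left(69 \right)}\right) = \left(- \frac{1}{4025} + 3343\right) \left(\left(-16\right)^{2} \left(-4\right) - 103\right) = \frac{13455574 \left(256 \left(-4\right) - 103\right)}{4025} = \frac{13455574 \left(-1024 - 103\right)}{4025} = \frac{13455574}{4025} \left(-1127\right) = - \frac{94189018}{25}$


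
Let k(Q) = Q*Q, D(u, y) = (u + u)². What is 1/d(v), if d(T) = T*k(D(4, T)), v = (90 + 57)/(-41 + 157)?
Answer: 29/150528 ≈ 0.00019266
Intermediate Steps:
D(u, y) = 4*u² (D(u, y) = (2*u)² = 4*u²)
k(Q) = Q²
v = 147/116 ≈ 1.2672
d(T) = 4096*T (d(T) = T*(4*4²)² = T*(4*16)² = T*64² = T*4096 = 4096*T)
1/d(v) = 1/(4096*(147/116)) = 1/(150528/29) = 29/150528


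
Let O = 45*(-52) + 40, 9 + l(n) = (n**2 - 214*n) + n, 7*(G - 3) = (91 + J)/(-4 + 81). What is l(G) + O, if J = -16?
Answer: -862203569/290521 ≈ -2967.8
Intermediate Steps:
G = 1692/539 (G = 3 + ((91 - 16)/(-4 + 81))/7 = 3 + (75/77)/7 = 3 + (75*(1/77))/7 = 3 + (1/7)*(75/77) = 3 + 75/539 = 1692/539 ≈ 3.1391)
l(n) = -9 + n**2 - 213*n (l(n) = -9 + ((n**2 - 214*n) + n) = -9 + (n**2 - 213*n) = -9 + n**2 - 213*n)
O = -2300 (O = -2340 + 40 = -2300)
l(G) + O = (-9 + (1692/539)**2 - 213*1692/539) - 2300 = (-9 + 2862864/290521 - 360396/539) - 2300 = -194005269/290521 - 2300 = -862203569/290521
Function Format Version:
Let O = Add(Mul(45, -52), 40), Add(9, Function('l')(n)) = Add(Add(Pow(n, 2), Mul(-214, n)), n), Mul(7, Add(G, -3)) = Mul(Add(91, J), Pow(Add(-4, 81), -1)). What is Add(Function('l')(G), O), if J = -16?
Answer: Rational(-862203569, 290521) ≈ -2967.8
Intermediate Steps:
G = Rational(1692, 539) (G = Add(3, Mul(Rational(1, 7), Mul(Add(91, -16), Pow(Add(-4, 81), -1)))) = Add(3, Mul(Rational(1, 7), Mul(75, Pow(77, -1)))) = Add(3, Mul(Rational(1, 7), Mul(75, Rational(1, 77)))) = Add(3, Mul(Rational(1, 7), Rational(75, 77))) = Add(3, Rational(75, 539)) = Rational(1692, 539) ≈ 3.1391)
Function('l')(n) = Add(-9, Pow(n, 2), Mul(-213, n)) (Function('l')(n) = Add(-9, Add(Add(Pow(n, 2), Mul(-214, n)), n)) = Add(-9, Add(Pow(n, 2), Mul(-213, n))) = Add(-9, Pow(n, 2), Mul(-213, n)))
O = -2300 (O = Add(-2340, 40) = -2300)
Add(Function('l')(G), O) = Add(Add(-9, Pow(Rational(1692, 539), 2), Mul(-213, Rational(1692, 539))), -2300) = Add(Add(-9, Rational(2862864, 290521), Rational(-360396, 539)), -2300) = Add(Rational(-194005269, 290521), -2300) = Rational(-862203569, 290521)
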